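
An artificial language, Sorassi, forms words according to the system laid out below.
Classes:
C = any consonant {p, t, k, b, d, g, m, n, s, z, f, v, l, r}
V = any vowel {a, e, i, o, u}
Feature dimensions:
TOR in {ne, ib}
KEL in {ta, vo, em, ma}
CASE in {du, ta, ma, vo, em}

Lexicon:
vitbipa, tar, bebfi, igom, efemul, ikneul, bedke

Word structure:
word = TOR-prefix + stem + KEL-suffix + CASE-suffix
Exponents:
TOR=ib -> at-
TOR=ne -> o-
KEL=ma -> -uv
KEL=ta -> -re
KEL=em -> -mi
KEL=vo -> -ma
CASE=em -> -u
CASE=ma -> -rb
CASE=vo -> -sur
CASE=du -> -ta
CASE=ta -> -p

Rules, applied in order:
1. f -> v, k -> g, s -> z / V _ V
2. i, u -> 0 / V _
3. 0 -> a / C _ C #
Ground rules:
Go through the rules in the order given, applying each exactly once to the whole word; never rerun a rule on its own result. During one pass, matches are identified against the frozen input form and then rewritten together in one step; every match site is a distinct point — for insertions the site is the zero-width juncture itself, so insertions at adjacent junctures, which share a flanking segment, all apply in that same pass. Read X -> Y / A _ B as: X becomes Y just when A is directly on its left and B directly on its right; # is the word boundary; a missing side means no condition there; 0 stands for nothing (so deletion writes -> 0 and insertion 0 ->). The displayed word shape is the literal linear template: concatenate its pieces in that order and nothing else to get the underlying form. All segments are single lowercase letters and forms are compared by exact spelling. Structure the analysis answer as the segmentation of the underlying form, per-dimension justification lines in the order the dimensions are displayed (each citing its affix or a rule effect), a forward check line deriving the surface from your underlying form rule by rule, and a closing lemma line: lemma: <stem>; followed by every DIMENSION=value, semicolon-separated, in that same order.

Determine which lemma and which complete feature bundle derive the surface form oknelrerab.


underlying: o-ikneul-re-rb
TOR=ne - signalled by the affix o-
KEL=ta - signalled by the affix -re
CASE=ma - signalled by the affix -rb
check: oikneulrerb -> oikneulrerb -> oknelrerb -> oknelrerab
lemma: ikneul; TOR=ne; KEL=ta; CASE=ma


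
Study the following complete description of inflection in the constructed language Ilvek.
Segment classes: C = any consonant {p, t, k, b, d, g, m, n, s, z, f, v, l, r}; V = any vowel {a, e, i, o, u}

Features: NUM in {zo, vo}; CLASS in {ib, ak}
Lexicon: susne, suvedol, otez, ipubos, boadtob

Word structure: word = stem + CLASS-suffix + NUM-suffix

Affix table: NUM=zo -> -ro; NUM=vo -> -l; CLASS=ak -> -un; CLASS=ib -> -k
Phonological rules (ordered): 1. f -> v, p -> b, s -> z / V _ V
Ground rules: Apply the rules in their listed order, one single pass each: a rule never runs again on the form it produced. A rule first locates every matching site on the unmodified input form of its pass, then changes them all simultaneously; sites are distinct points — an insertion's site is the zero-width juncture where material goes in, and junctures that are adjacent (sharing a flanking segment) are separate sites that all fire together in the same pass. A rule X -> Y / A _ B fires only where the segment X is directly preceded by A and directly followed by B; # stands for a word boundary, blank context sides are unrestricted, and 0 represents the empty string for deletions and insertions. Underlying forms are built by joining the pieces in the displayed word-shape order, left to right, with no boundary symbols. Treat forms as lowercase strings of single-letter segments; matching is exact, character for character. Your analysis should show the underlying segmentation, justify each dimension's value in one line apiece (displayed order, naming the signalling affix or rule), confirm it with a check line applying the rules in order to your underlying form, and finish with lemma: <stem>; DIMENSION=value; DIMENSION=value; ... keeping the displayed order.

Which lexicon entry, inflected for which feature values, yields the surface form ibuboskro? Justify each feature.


underlying: ipubos-k-ro
NUM=zo - signalled by the affix -ro
CLASS=ib - signalled by the affix -k
check: ipuboskro -> ibuboskro
lemma: ipubos; NUM=zo; CLASS=ib


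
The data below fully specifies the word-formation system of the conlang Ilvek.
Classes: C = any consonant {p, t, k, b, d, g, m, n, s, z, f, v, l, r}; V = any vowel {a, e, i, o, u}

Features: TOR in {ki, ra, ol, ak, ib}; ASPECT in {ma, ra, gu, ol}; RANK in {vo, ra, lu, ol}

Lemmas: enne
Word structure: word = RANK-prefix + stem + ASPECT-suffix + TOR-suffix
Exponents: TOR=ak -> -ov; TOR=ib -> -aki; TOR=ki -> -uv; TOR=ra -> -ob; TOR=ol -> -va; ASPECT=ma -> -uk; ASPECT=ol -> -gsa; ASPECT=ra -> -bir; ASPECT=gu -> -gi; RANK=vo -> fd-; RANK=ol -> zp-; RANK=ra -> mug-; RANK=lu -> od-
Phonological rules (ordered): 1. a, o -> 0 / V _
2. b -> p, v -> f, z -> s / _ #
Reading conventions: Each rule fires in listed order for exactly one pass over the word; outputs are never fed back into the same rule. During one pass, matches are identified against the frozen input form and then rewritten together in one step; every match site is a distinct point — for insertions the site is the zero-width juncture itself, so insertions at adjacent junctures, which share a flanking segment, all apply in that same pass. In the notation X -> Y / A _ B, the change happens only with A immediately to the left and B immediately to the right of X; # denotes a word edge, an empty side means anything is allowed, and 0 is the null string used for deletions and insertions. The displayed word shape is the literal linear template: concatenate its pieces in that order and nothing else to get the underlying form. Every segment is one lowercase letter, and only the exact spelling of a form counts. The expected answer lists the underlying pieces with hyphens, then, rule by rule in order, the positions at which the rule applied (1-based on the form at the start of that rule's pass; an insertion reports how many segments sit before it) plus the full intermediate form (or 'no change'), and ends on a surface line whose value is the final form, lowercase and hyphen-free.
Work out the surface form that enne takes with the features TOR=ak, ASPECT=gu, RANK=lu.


underlying: od-enne-gi-ov
1. a, o -> 0 / V _: fires at position(s) 9: odennegiv
2. b -> p, v -> f, z -> s / _ #: fires at position(s) 9: odennegif
surface: odennegif


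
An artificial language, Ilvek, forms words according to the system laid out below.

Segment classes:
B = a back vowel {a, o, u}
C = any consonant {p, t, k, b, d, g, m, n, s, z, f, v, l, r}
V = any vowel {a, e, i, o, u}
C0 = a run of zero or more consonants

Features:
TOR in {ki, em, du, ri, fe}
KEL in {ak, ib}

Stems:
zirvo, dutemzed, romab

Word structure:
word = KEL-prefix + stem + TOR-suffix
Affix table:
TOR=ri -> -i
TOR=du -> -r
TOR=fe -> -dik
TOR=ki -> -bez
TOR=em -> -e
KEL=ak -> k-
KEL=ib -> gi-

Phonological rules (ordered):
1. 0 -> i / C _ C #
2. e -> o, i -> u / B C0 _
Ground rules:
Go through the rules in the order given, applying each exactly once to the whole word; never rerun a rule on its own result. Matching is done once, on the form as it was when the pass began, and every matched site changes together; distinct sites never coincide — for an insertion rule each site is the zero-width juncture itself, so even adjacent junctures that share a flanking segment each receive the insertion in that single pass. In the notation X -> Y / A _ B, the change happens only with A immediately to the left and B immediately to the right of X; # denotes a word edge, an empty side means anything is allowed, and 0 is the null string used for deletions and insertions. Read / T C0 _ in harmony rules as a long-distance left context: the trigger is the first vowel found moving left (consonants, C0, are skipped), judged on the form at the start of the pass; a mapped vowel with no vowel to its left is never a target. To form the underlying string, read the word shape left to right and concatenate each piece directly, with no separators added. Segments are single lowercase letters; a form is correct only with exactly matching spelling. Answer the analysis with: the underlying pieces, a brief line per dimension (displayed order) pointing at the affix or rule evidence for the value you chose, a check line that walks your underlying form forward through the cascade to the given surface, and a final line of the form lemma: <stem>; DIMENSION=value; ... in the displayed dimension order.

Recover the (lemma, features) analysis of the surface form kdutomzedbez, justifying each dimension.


underlying: k-dutemzed-bez
TOR=ki - signalled by the affix -bez
KEL=ak - signalled by the affix k-
check: kdutemzedbez -> kdutemzedbez -> kdutomzedbez
lemma: dutemzed; TOR=ki; KEL=ak


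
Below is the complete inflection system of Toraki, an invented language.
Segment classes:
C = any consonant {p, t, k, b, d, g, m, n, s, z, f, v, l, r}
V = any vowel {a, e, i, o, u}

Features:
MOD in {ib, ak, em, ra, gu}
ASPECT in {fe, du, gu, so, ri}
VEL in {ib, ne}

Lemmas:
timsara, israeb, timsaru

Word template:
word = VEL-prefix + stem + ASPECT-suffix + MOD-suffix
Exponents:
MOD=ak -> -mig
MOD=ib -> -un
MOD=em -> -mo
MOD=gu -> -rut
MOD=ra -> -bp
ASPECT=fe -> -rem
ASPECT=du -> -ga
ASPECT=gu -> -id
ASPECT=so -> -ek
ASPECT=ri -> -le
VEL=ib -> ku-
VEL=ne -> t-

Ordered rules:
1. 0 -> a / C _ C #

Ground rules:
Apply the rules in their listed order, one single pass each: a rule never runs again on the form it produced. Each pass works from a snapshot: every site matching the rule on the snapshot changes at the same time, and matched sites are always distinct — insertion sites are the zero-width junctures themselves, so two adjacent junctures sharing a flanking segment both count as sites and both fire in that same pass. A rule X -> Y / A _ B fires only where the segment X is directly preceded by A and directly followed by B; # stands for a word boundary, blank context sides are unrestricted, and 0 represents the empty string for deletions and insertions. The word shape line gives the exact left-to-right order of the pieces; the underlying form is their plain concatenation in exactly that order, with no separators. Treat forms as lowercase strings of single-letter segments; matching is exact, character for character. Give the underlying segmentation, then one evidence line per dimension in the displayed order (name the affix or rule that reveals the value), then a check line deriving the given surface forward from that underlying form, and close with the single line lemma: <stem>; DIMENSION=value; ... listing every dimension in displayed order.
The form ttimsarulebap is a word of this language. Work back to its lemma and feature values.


underlying: t-timsaru-le-bp
MOD=ra - signalled by the affix -bp
ASPECT=ri - signalled by the affix -le
VEL=ne - signalled by the affix t-
check: ttimsarulebp -> ttimsarulebap
lemma: timsaru; MOD=ra; ASPECT=ri; VEL=ne


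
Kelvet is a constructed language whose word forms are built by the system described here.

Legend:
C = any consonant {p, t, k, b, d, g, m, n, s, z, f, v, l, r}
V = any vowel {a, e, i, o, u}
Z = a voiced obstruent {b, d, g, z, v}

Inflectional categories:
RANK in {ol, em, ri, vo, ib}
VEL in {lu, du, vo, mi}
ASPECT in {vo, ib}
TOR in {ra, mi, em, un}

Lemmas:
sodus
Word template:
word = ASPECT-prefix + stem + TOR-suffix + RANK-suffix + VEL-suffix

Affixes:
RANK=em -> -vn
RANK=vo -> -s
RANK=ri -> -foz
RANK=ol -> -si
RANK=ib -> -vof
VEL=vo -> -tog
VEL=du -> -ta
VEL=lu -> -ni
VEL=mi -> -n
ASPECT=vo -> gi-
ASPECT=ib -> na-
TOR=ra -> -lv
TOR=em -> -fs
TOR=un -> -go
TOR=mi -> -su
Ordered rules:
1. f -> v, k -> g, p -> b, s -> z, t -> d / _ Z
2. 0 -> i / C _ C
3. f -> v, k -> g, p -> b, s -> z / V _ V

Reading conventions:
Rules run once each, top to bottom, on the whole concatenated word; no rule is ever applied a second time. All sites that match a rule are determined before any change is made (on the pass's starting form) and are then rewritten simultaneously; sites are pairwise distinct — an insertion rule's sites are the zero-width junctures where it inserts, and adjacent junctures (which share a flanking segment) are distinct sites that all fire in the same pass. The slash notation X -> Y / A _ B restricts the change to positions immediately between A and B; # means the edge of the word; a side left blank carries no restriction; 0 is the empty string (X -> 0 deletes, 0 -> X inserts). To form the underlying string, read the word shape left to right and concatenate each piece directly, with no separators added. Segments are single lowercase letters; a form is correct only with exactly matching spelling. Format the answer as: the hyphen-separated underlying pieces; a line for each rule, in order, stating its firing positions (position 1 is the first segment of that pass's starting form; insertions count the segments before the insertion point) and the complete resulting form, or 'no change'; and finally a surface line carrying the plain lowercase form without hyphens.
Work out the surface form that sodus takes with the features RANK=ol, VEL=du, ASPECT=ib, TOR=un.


underlying: na-sodus-go-si-ta
1. f -> v, k -> g, p -> b, s -> z, t -> d / _ Z: fires at position(s) 7: nasoduzgosita
2. 0 -> i / C _ C: inserts after position(s) 7: nasoduzigosita
3. f -> v, k -> g, p -> b, s -> z / V _ V: fires at position(s) 3, 11: nazoduzigozita
surface: nazoduzigozita


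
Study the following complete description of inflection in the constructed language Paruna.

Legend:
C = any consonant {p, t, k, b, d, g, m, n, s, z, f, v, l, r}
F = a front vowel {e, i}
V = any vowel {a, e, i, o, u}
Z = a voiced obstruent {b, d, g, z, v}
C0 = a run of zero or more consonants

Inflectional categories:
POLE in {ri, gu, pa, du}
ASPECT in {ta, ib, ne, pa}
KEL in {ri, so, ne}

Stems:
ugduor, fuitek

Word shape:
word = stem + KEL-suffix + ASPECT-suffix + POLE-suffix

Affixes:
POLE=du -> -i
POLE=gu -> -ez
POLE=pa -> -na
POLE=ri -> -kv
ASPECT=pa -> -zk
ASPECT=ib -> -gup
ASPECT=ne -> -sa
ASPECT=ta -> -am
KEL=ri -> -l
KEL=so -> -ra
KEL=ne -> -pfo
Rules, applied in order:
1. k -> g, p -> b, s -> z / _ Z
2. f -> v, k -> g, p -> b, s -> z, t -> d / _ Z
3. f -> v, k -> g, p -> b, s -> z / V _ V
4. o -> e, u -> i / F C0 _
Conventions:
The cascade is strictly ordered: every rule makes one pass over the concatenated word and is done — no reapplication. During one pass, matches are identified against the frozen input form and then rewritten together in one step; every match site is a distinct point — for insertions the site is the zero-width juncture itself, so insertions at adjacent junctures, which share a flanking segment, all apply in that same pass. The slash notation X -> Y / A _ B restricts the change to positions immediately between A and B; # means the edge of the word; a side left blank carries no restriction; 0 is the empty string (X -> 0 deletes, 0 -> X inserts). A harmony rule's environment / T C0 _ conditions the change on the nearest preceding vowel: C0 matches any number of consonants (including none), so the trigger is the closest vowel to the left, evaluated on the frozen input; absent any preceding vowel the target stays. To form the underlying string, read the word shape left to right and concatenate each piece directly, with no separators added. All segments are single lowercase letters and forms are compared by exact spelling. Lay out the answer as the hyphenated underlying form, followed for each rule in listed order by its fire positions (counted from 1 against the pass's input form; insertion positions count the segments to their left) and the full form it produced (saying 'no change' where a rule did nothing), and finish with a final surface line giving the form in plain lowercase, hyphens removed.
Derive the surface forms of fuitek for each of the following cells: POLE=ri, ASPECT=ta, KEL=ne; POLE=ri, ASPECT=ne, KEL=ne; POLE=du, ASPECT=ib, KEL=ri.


cell POLE=ri, ASPECT=ta, KEL=ne:
underlying: fuitek-pfo-am-kv
1. k -> g, p -> b, s -> z / _ Z: fires at position(s) 12: fuitekpfoamgv
2. f -> v, k -> g, p -> b, s -> z, t -> d / _ Z: no change
3. f -> v, k -> g, p -> b, s -> z / V _ V: no change
4. o -> e, u -> i / F C0 _: fires at position(s) 9: fuitekpfeamgv
surface: fuitekpfeamgv

cell POLE=ri, ASPECT=ne, KEL=ne:
underlying: fuitek-pfo-sa-kv
1. k -> g, p -> b, s -> z / _ Z: fires at position(s) 12: fuitekpfosagv
2. f -> v, k -> g, p -> b, s -> z, t -> d / _ Z: no change
3. f -> v, k -> g, p -> b, s -> z / V _ V: fires at position(s) 10: fuitekpfozagv
4. o -> e, u -> i / F C0 _: fires at position(s) 9: fuitekpfezagv
surface: fuitekpfezagv

cell POLE=du, ASPECT=ib, KEL=ri:
underlying: fuitek-l-gup-i
1. k -> g, p -> b, s -> z / _ Z: no change
2. f -> v, k -> g, p -> b, s -> z, t -> d / _ Z: no change
3. f -> v, k -> g, p -> b, s -> z / V _ V: fires at position(s) 10: fuiteklgubi
4. o -> e, u -> i / F C0 _: fires at position(s) 9: fuiteklgibi
surface: fuiteklgibi


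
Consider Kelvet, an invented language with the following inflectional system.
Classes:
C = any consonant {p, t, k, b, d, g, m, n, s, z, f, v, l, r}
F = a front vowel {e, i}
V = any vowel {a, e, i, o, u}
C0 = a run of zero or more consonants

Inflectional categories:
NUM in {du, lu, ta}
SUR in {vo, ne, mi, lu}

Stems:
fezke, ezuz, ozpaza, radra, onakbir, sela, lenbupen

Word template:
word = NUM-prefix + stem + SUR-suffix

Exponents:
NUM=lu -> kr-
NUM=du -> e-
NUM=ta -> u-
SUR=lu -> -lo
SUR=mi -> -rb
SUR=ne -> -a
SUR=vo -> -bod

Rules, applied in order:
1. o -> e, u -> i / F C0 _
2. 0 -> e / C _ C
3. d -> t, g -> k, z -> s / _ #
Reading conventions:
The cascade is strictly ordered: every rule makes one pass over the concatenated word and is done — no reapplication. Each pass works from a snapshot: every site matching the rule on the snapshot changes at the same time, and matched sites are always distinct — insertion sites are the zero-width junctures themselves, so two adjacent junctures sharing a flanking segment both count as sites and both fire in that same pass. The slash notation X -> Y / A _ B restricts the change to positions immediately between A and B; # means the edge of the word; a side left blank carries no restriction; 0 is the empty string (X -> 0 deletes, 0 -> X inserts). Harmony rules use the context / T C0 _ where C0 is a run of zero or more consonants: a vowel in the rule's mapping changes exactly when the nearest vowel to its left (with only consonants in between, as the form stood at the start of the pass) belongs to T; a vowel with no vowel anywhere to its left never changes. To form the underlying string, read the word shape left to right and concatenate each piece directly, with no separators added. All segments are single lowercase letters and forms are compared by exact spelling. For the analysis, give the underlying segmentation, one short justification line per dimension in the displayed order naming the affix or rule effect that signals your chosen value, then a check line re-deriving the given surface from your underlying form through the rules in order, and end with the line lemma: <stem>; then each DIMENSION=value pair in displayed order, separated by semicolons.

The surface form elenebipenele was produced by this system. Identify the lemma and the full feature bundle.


underlying: e-lenbupen-lo
NUM=du - signalled by the affix e-
SUR=lu - signalled by the affix -lo
check: elenbupenlo -> elenbipenle -> elenebipenele -> elenebipenele
lemma: lenbupen; NUM=du; SUR=lu


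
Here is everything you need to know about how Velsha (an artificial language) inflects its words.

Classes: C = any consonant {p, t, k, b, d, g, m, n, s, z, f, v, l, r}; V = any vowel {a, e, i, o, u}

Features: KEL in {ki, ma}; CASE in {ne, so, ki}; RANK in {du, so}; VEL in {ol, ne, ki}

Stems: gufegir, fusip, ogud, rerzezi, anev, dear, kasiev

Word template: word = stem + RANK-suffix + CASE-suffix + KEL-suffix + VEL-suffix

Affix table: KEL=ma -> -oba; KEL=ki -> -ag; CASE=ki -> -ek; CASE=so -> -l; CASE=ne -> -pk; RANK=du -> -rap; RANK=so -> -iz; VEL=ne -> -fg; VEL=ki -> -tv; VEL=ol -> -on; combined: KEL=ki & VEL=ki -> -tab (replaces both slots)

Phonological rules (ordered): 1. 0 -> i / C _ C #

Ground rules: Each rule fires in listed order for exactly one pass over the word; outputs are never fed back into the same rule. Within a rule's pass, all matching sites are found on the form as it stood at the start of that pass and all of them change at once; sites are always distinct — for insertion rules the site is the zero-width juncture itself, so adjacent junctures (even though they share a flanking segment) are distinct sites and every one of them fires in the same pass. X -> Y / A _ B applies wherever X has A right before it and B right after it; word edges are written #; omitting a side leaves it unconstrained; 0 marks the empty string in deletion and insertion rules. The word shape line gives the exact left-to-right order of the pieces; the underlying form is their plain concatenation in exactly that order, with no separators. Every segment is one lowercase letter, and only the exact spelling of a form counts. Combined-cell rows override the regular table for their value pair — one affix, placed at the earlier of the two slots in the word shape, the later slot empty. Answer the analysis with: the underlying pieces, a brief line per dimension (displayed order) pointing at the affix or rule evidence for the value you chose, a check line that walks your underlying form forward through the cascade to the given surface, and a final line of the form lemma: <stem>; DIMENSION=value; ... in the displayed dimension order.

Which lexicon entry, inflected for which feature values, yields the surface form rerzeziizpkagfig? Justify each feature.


underlying: rerzezi-iz-pk-ag-fg
KEL=ki - signalled by the affix -ag
CASE=ne - signalled by the affix -pk
RANK=so - signalled by the affix -iz
VEL=ne - signalled by the affix -fg
check: rerzeziizpkagfg -> rerzeziizpkagfig
lemma: rerzezi; KEL=ki; CASE=ne; RANK=so; VEL=ne


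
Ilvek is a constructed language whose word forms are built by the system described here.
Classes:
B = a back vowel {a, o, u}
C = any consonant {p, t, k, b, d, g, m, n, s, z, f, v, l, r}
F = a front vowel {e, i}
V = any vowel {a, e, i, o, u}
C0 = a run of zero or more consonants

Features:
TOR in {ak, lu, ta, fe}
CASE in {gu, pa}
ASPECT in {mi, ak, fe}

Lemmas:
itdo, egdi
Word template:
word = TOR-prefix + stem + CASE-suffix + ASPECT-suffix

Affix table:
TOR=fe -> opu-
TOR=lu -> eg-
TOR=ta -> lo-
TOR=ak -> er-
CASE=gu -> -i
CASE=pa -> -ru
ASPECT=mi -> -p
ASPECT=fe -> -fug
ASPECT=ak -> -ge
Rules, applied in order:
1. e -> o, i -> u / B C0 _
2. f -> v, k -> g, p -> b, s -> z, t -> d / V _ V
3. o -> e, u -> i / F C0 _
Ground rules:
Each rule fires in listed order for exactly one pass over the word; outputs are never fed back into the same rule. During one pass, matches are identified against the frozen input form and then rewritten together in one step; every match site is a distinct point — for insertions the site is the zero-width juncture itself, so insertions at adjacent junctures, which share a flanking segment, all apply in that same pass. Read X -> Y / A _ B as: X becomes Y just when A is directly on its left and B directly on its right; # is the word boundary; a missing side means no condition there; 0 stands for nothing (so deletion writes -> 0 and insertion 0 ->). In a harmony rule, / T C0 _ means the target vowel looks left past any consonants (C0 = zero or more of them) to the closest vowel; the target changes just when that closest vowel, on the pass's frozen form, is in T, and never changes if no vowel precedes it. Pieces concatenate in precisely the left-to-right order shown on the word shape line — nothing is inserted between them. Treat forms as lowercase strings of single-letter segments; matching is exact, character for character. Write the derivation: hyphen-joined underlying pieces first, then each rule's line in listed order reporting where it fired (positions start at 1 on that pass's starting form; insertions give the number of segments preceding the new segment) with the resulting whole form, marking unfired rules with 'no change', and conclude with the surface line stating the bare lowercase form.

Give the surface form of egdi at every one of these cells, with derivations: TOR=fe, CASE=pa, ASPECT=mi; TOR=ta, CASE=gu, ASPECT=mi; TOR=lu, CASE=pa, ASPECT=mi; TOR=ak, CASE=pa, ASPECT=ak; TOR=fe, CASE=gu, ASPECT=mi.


cell TOR=fe, CASE=pa, ASPECT=mi:
underlying: opu-egdi-ru-p
1. e -> o, i -> u / B C0 _: fires at position(s) 4: opuogdirup
2. f -> v, k -> g, p -> b, s -> z, t -> d / V _ V: fires at position(s) 2: obuogdirup
3. o -> e, u -> i / F C0 _: fires at position(s) 9: obuogdirip
surface: obuogdirip

cell TOR=ta, CASE=gu, ASPECT=mi:
underlying: lo-egdi-i-p
1. e -> o, i -> u / B C0 _: fires at position(s) 3: loogdiip
2. f -> v, k -> g, p -> b, s -> z, t -> d / V _ V: no change
3. o -> e, u -> i / F C0 _: no change
surface: loogdiip

cell TOR=lu, CASE=pa, ASPECT=mi:
underlying: eg-egdi-ru-p
1. e -> o, i -> u / B C0 _: no change
2. f -> v, k -> g, p -> b, s -> z, t -> d / V _ V: no change
3. o -> e, u -> i / F C0 _: fires at position(s) 8: egegdirip
surface: egegdirip

cell TOR=ak, CASE=pa, ASPECT=ak:
underlying: er-egdi-ru-ge
1. e -> o, i -> u / B C0 _: fires at position(s) 10: eregdirugo
2. f -> v, k -> g, p -> b, s -> z, t -> d / V _ V: no change
3. o -> e, u -> i / F C0 _: fires at position(s) 8: eregdirigo
surface: eregdirigo

cell TOR=fe, CASE=gu, ASPECT=mi:
underlying: opu-egdi-i-p
1. e -> o, i -> u / B C0 _: fires at position(s) 4: opuogdiip
2. f -> v, k -> g, p -> b, s -> z, t -> d / V _ V: fires at position(s) 2: obuogdiip
3. o -> e, u -> i / F C0 _: no change
surface: obuogdiip


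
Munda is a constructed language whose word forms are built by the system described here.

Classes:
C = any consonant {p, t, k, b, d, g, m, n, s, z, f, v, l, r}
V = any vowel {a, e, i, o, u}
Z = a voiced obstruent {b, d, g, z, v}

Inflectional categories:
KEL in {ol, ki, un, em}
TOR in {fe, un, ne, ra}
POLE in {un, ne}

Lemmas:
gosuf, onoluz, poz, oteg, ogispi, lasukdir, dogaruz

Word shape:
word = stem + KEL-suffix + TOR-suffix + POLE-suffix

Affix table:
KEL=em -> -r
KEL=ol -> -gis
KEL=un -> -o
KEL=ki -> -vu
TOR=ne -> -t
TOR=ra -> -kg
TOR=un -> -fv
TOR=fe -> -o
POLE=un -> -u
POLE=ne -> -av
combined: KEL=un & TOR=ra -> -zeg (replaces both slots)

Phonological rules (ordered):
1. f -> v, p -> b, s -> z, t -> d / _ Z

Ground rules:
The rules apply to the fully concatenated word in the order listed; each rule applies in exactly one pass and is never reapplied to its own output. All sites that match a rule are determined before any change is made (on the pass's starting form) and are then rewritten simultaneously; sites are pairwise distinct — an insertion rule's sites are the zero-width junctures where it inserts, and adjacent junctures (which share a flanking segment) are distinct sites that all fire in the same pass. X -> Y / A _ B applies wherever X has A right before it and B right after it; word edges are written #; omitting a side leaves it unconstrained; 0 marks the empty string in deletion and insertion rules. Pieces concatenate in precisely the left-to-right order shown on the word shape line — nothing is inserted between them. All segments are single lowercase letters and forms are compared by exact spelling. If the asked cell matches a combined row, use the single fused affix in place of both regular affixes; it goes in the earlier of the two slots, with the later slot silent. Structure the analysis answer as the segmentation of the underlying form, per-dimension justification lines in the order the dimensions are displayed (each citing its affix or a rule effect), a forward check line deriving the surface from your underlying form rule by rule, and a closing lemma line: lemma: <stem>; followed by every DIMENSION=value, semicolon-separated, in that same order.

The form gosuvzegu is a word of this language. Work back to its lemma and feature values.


underlying: gosuf-zeg-u
KEL=un - signalled by the combined affix row
TOR=ra - signalled by the combined affix row
POLE=un - signalled by the affix -u
check: gosufzegu -> gosuvzegu
lemma: gosuf; KEL=un; TOR=ra; POLE=un


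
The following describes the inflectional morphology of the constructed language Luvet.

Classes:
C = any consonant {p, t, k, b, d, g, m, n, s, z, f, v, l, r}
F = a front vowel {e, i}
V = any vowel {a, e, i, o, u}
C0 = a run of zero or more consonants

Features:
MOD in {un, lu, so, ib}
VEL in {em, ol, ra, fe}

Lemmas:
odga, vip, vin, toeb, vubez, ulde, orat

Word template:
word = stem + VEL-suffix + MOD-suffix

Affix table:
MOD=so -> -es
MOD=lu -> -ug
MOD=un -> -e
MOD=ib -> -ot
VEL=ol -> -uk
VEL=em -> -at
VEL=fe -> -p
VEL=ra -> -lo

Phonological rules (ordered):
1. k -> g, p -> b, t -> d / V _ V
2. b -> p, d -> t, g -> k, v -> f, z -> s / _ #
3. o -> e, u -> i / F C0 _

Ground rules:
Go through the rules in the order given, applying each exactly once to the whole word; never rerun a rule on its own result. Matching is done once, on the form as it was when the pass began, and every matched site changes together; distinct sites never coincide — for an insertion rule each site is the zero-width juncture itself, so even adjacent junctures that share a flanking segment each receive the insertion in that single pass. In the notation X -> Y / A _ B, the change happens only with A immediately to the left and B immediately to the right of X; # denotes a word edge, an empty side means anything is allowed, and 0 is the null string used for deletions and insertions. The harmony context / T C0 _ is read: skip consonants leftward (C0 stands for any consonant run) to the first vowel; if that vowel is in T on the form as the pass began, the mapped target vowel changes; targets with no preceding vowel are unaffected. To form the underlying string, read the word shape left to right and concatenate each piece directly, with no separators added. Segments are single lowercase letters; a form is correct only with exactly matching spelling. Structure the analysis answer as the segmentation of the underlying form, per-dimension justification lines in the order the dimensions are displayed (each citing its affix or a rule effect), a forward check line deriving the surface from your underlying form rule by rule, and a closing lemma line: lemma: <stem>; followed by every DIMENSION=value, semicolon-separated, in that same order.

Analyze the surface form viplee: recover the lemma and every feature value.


underlying: vip-lo-e
MOD=un - signalled by the affix -e
VEL=ra - signalled by the affix -lo
check: viploe -> viploe -> viploe -> viplee
lemma: vip; MOD=un; VEL=ra


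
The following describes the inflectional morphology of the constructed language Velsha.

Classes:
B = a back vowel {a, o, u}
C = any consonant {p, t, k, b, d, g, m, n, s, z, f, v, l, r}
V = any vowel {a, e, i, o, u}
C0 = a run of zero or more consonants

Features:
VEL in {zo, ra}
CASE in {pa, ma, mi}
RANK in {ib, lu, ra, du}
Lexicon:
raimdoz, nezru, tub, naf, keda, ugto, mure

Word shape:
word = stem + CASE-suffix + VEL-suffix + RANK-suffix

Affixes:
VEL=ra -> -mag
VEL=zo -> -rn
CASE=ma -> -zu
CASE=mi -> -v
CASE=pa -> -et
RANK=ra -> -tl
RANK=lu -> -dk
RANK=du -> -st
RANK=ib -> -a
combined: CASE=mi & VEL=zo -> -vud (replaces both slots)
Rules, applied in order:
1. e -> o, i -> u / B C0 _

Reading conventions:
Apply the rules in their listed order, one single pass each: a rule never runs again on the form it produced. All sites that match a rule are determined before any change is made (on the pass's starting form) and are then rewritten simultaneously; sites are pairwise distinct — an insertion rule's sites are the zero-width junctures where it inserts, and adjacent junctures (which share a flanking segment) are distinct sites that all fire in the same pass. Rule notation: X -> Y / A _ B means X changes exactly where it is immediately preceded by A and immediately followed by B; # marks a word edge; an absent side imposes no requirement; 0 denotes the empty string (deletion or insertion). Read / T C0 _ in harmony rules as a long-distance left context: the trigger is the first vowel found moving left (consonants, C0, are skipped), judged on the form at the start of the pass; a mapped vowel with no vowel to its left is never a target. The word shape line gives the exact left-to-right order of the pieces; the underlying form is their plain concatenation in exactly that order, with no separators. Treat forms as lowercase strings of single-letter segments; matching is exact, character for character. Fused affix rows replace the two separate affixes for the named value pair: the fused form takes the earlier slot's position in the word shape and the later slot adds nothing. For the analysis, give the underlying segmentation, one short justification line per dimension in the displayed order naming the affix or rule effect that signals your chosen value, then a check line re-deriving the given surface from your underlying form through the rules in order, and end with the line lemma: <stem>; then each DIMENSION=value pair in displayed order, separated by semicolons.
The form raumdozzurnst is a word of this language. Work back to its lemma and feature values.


underlying: raimdoz-zu-rn-st
VEL=zo - signalled by the affix -rn
CASE=ma - signalled by the affix -zu
RANK=du - signalled by the affix -st
check: raimdozzurnst -> raumdozzurnst
lemma: raimdoz; VEL=zo; CASE=ma; RANK=du


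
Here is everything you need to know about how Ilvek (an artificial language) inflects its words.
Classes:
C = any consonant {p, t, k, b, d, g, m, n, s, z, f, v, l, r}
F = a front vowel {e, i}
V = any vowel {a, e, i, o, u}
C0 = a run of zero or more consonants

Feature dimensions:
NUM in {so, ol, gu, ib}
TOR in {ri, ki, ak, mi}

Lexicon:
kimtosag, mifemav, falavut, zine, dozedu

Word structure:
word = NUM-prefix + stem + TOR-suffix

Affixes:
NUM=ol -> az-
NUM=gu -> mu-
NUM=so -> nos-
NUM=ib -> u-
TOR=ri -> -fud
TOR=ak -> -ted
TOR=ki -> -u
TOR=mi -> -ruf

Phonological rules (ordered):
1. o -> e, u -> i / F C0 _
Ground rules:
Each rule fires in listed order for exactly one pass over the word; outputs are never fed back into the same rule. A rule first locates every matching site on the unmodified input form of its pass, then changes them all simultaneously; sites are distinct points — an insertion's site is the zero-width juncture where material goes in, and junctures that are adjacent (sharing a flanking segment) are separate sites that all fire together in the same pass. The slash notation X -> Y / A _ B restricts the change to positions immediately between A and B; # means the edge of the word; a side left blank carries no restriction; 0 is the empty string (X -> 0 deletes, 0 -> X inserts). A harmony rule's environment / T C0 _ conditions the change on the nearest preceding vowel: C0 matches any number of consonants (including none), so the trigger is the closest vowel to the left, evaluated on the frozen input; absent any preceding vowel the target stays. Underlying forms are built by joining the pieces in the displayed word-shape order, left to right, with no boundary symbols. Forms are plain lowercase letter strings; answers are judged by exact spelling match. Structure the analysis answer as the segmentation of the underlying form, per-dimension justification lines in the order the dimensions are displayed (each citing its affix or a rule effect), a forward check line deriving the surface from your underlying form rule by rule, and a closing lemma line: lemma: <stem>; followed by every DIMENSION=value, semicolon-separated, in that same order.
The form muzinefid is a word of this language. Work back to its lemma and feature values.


underlying: mu-zine-fud
NUM=gu - signalled by the affix mu-
TOR=ri - signalled by the affix -fud
check: muzinefud -> muzinefid
lemma: zine; NUM=gu; TOR=ri


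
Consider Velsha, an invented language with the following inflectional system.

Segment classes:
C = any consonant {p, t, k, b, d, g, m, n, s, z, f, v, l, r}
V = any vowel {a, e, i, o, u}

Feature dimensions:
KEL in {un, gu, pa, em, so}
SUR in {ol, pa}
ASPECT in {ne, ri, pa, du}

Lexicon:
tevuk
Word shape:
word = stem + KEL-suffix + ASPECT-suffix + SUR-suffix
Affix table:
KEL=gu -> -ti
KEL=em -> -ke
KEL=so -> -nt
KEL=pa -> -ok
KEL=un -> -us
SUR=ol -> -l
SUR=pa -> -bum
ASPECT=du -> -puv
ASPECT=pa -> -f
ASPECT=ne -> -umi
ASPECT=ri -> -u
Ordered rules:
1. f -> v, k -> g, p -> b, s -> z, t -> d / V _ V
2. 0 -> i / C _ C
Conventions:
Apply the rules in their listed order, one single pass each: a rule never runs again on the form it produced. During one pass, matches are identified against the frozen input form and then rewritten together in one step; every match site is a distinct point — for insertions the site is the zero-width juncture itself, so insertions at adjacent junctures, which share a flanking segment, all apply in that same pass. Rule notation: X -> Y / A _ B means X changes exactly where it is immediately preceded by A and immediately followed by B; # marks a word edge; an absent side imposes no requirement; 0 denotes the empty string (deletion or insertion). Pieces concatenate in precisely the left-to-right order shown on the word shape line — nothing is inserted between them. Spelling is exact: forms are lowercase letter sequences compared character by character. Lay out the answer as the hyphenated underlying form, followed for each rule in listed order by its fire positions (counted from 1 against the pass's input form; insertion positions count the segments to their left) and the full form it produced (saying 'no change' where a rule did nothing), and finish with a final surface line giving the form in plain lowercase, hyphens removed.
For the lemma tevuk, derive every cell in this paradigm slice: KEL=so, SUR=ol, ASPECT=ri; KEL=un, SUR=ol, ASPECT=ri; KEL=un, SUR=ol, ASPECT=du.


cell KEL=so, SUR=ol, ASPECT=ri:
underlying: tevuk-nt-u-l
1. f -> v, k -> g, p -> b, s -> z, t -> d / V _ V: no change
2. 0 -> i / C _ C: inserts after position(s) 5, 6: tevukinitul
surface: tevukinitul

cell KEL=un, SUR=ol, ASPECT=ri:
underlying: tevuk-us-u-l
1. f -> v, k -> g, p -> b, s -> z, t -> d / V _ V: fires at position(s) 5, 7: tevuguzul
2. 0 -> i / C _ C: no change
surface: tevuguzul

cell KEL=un, SUR=ol, ASPECT=du:
underlying: tevuk-us-puv-l
1. f -> v, k -> g, p -> b, s -> z, t -> d / V _ V: fires at position(s) 5: tevuguspuvl
2. 0 -> i / C _ C: inserts after position(s) 7, 10: tevugusipuvil
surface: tevugusipuvil


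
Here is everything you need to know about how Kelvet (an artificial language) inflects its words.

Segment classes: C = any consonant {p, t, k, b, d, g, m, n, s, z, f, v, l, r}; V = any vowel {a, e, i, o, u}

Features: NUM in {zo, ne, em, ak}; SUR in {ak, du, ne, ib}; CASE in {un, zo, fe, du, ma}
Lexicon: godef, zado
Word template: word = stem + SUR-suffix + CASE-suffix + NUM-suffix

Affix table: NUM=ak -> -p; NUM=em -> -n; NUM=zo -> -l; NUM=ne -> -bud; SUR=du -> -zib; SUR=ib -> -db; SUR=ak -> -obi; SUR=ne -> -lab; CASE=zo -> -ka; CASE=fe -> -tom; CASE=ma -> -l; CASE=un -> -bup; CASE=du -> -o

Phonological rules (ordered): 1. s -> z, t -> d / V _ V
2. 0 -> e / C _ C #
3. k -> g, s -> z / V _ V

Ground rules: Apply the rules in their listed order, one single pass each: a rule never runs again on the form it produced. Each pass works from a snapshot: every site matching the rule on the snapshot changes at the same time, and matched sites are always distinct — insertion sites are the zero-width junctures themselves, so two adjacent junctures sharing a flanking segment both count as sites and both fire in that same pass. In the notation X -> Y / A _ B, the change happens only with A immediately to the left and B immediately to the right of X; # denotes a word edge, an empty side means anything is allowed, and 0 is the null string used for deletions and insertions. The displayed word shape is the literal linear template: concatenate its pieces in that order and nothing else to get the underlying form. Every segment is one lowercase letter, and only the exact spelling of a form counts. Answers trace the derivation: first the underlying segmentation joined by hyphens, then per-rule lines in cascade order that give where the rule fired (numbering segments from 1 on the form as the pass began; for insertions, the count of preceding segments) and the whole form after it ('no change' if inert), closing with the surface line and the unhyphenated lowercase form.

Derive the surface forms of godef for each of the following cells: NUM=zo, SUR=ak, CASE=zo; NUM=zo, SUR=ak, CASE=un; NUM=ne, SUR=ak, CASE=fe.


cell NUM=zo, SUR=ak, CASE=zo:
underlying: godef-obi-ka-l
1. s -> z, t -> d / V _ V: no change
2. 0 -> e / C _ C #: no change
3. k -> g, s -> z / V _ V: fires at position(s) 9: godefobigal
surface: godefobigal

cell NUM=zo, SUR=ak, CASE=un:
underlying: godef-obi-bup-l
1. s -> z, t -> d / V _ V: no change
2. 0 -> e / C _ C #: inserts after position(s) 11: godefobibupel
3. k -> g, s -> z / V _ V: no change
surface: godefobibupel

cell NUM=ne, SUR=ak, CASE=fe:
underlying: godef-obi-tom-bud
1. s -> z, t -> d / V _ V: fires at position(s) 9: godefobidombud
2. 0 -> e / C _ C #: no change
3. k -> g, s -> z / V _ V: no change
surface: godefobidombud
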